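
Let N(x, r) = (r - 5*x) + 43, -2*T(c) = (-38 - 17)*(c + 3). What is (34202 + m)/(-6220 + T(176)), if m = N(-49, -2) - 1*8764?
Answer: -51448/2595 ≈ -19.826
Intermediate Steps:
T(c) = 165/2 + 55*c/2 (T(c) = -(-38 - 17)*(c + 3)/2 = -(-55)*(3 + c)/2 = -(-165 - 55*c)/2 = 165/2 + 55*c/2)
N(x, r) = 43 + r - 5*x
m = -8478 (m = (43 - 2 - 5*(-49)) - 1*8764 = (43 - 2 + 245) - 8764 = 286 - 8764 = -8478)
(34202 + m)/(-6220 + T(176)) = (34202 - 8478)/(-6220 + (165/2 + (55/2)*176)) = 25724/(-6220 + (165/2 + 4840)) = 25724/(-6220 + 9845/2) = 25724/(-2595/2) = 25724*(-2/2595) = -51448/2595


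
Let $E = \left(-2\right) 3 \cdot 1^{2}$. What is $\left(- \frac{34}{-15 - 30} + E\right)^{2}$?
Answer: $\frac{55696}{2025} \approx 27.504$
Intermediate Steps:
$E = -6$ ($E = \left(-6\right) 1 = -6$)
$\left(- \frac{34}{-15 - 30} + E\right)^{2} = \left(- \frac{34}{-15 - 30} - 6\right)^{2} = \left(- \frac{34}{-45} - 6\right)^{2} = \left(\left(-34\right) \left(- \frac{1}{45}\right) - 6\right)^{2} = \left(\frac{34}{45} - 6\right)^{2} = \left(- \frac{236}{45}\right)^{2} = \frac{55696}{2025}$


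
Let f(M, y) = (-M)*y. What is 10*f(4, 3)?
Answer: -120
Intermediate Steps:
f(M, y) = -M*y
10*f(4, 3) = 10*(-1*4*3) = 10*(-12) = -120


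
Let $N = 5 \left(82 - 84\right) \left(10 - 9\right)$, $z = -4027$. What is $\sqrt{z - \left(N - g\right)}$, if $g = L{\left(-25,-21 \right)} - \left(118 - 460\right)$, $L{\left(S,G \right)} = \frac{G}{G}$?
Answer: $i \sqrt{3674} \approx 60.614 i$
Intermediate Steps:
$L{\left(S,G \right)} = 1$
$g = 343$ ($g = 1 - \left(118 - 460\right) = 1 - -342 = 1 + 342 = 343$)
$N = -10$ ($N = 5 \left(\left(-2\right) 1\right) = 5 \left(-2\right) = -10$)
$\sqrt{z - \left(N - g\right)} = \sqrt{-4027 + \left(343 - -10\right)} = \sqrt{-4027 + \left(343 + 10\right)} = \sqrt{-4027 + 353} = \sqrt{-3674} = i \sqrt{3674}$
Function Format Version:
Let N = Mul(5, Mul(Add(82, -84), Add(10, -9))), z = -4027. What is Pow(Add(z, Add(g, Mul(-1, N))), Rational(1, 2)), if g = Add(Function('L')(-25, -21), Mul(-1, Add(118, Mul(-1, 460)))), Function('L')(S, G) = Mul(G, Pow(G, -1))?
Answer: Mul(I, Pow(3674, Rational(1, 2))) ≈ Mul(60.614, I)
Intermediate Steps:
Function('L')(S, G) = 1
g = 343 (g = Add(1, Mul(-1, Add(118, Mul(-1, 460)))) = Add(1, Mul(-1, Add(118, -460))) = Add(1, Mul(-1, -342)) = Add(1, 342) = 343)
N = -10 (N = Mul(5, Mul(-2, 1)) = Mul(5, -2) = -10)
Pow(Add(z, Add(g, Mul(-1, N))), Rational(1, 2)) = Pow(Add(-4027, Add(343, Mul(-1, -10))), Rational(1, 2)) = Pow(Add(-4027, Add(343, 10)), Rational(1, 2)) = Pow(Add(-4027, 353), Rational(1, 2)) = Pow(-3674, Rational(1, 2)) = Mul(I, Pow(3674, Rational(1, 2)))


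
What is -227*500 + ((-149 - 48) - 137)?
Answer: -113834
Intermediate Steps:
-227*500 + ((-149 - 48) - 137) = -113500 + (-197 - 137) = -113500 - 334 = -113834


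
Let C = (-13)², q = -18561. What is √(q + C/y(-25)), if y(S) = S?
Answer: I*√464194/5 ≈ 136.26*I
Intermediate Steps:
C = 169
√(q + C/y(-25)) = √(-18561 + 169/(-25)) = √(-18561 + 169*(-1/25)) = √(-18561 - 169/25) = √(-464194/25) = I*√464194/5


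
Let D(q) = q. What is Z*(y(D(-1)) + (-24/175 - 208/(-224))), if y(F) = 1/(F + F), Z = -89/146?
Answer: -4539/25550 ≈ -0.17765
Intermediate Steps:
Z = -89/146 (Z = -89*1/146 = -89/146 ≈ -0.60959)
y(F) = 1/(2*F)
Z*(y(D(-1)) + (-24/175 - 208/(-224))) = -89*((½)/(-1) + (-24/175 - 208/(-224)))/146 = -89*((½)*(-1) + (-24*1/175 - 208*(-1/224)))/146 = -89*(-½ + (-24/175 + 13/14))/146 = -89*(-½ + 277/350)/146 = -89/146*51/175 = -4539/25550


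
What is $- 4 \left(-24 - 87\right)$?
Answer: $444$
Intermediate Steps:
$- 4 \left(-24 - 87\right) = \left(-4\right) \left(-111\right) = 444$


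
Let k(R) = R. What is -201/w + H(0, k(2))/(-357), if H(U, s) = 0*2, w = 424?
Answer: -201/424 ≈ -0.47406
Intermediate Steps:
H(U, s) = 0
-201/w + H(0, k(2))/(-357) = -201/424 + 0/(-357) = -201*1/424 + 0*(-1/357) = -201/424 + 0 = -201/424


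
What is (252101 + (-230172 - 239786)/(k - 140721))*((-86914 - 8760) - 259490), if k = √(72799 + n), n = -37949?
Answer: -1773071794084839347676/19802364991 - 834560815560*√1394/19802364991 ≈ -8.9538e+10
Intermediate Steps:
k = 5*√1394 (k = √(72799 - 37949) = √34850 = 5*√1394 ≈ 186.68)
(252101 + (-230172 - 239786)/(k - 140721))*((-86914 - 8760) - 259490) = (252101 + (-230172 - 239786)/(5*√1394 - 140721))*((-86914 - 8760) - 259490) = (252101 - 469958/(-140721 + 5*√1394))*(-95674 - 259490) = (252101 - 469958/(-140721 + 5*√1394))*(-355164) = -89537199564 + 166912163112/(-140721 + 5*√1394)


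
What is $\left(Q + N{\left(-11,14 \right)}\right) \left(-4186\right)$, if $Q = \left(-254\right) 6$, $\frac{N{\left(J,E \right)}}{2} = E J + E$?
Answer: $7551544$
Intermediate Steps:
$N{\left(J,E \right)} = 2 E + 2 E J$ ($N{\left(J,E \right)} = 2 \left(E J + E\right) = 2 \left(E + E J\right) = 2 E + 2 E J$)
$Q = -1524$
$\left(Q + N{\left(-11,14 \right)}\right) \left(-4186\right) = \left(-1524 + 2 \cdot 14 \left(1 - 11\right)\right) \left(-4186\right) = \left(-1524 + 2 \cdot 14 \left(-10\right)\right) \left(-4186\right) = \left(-1524 - 280\right) \left(-4186\right) = \left(-1804\right) \left(-4186\right) = 7551544$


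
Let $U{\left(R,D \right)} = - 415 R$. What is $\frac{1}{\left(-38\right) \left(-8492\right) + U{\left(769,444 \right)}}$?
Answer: $\frac{1}{3561} \approx 0.00028082$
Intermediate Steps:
$\frac{1}{\left(-38\right) \left(-8492\right) + U{\left(769,444 \right)}} = \frac{1}{\left(-38\right) \left(-8492\right) - 319135} = \frac{1}{322696 - 319135} = \frac{1}{3561}$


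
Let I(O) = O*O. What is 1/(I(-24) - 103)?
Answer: 1/473 ≈ 0.0021142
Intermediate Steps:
I(O) = O**2
1/(I(-24) - 103) = 1/((-24)**2 - 103) = 1/(576 - 103) = 1/473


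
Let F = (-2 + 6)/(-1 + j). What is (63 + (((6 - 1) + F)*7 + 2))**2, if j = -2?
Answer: 73984/9 ≈ 8220.4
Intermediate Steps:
F = -4/3 (F = (-2 + 6)/(-1 - 2) = 4/(-3) = 4*(-1/3) = -4/3 ≈ -1.3333)
(63 + (((6 - 1) + F)*7 + 2))**2 = (63 + (((6 - 1) - 4/3)*7 + 2))**2 = (63 + ((5 - 4/3)*7 + 2))**2 = (63 + ((11/3)*7 + 2))**2 = (63 + (77/3 + 2))**2 = (63 + 83/3)**2 = (272/3)**2 = 73984/9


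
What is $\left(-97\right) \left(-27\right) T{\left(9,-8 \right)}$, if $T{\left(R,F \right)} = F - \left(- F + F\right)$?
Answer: $-20952$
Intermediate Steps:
$T{\left(R,F \right)} = F$ ($T{\left(R,F \right)} = F - 0 = F + 0 = F$)
$\left(-97\right) \left(-27\right) T{\left(9,-8 \right)} = \left(-97\right) \left(-27\right) \left(-8\right) = 2619 \left(-8\right) = -20952$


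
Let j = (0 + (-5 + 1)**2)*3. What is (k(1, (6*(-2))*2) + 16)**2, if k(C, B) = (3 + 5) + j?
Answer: 5184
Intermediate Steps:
j = 48 (j = (0 + (-4)**2)*3 = (0 + 16)*3 = 16*3 = 48)
k(C, B) = 56 (k(C, B) = (3 + 5) + 48 = 8 + 48 = 56)
(k(1, (6*(-2))*2) + 16)**2 = (56 + 16)**2 = 72**2 = 5184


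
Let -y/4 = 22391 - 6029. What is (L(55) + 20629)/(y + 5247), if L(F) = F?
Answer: -20684/60201 ≈ -0.34358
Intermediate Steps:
y = -65448 (y = -4*(22391 - 6029) = -4*16362 = -65448)
(L(55) + 20629)/(y + 5247) = (55 + 20629)/(-65448 + 5247) = 20684/(-60201) = 20684*(-1/60201) = -20684/60201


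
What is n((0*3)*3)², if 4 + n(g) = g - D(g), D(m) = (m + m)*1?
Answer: 16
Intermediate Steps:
D(m) = 2*m (D(m) = (2*m)*1 = 2*m)
n(g) = -4 - g (n(g) = -4 + (g - 2*g) = -4 - g)
n((0*3)*3)² = (-4 - 0*3*3)² = (-4 - 0*3)² = (-4 - 1*0)² = (-4 + 0)² = (-4)² = 16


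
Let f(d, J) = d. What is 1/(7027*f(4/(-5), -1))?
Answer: -5/28108 ≈ -0.00017789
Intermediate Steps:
1/(7027*f(4/(-5), -1)) = 1/(7027*(4/(-5))) = 1/(7027*(4*(-⅕))) = 1/(7027*(-⅘)) = 1/(-28108/5) = -5/28108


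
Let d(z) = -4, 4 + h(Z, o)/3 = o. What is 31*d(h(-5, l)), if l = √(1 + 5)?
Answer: -124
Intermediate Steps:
l = √6 ≈ 2.4495
h(Z, o) = -12 + 3*o
31*d(h(-5, l)) = 31*(-4) = -124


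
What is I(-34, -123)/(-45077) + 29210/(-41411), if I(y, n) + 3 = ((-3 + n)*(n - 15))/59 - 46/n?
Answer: -9643063406827/13546523226279 ≈ -0.71185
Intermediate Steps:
I(y, n) = -3 - 46/n + (-15 + n)*(-3 + n)/59 (I(y, n) = -3 + (((-3 + n)*(n - 15))/59 - 46/n) = -3 + (((-3 + n)*(-15 + n))*(1/59) - 46/n) = -3 + (((-15 + n)*(-3 + n))*(1/59) - 46/n) = -3 + ((-15 + n)*(-3 + n)/59 - 46/n) = -3 + (-46/n + (-15 + n)*(-3 + n)/59) = -3 - 46/n + (-15 + n)*(-3 + n)/59)
I(-34, -123)/(-45077) + 29210/(-41411) = ((1/59)*(-2714 - 1*(-123)*(132 - 1*(-123)² + 18*(-123)))/(-123))/(-45077) + 29210/(-41411) = ((1/59)*(-1/123)*(-2714 - 1*(-123)*(132 - 1*15129 - 2214)))*(-1/45077) + 29210*(-1/41411) = ((1/59)*(-1/123)*(-2714 - 1*(-123)*(132 - 15129 - 2214)))*(-1/45077) - 29210/41411 = ((1/59)*(-1/123)*(-2714 - 1*(-123)*(-17211)))*(-1/45077) - 29210/41411 = ((1/59)*(-1/123)*(-2714 - 2116953))*(-1/45077) - 29210/41411 = ((1/59)*(-1/123)*(-2119667))*(-1/45077) - 29210/41411 = (2119667/7257)*(-1/45077) - 29210/41411 = -2119667/327123789 - 29210/41411 = -9643063406827/13546523226279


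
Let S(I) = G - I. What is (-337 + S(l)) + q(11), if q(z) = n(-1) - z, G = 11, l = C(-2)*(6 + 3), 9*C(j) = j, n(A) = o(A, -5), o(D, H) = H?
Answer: -340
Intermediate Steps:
n(A) = -5
C(j) = j/9
l = -2 (l = ((⅑)*(-2))*(6 + 3) = -2/9*9 = -2)
q(z) = -5 - z
S(I) = 11 - I
(-337 + S(l)) + q(11) = (-337 + (11 - 1*(-2))) + (-5 - 1*11) = (-337 + (11 + 2)) + (-5 - 11) = (-337 + 13) - 16 = -324 - 16 = -340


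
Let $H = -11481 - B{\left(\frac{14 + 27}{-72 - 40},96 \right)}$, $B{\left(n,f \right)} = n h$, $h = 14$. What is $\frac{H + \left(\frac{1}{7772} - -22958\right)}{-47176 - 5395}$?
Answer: $- \frac{178478153}{817163624} \approx -0.21841$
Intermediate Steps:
$B{\left(n,f \right)} = 14 n$ ($B{\left(n,f \right)} = n 14 = 14 n$)
$H = - \frac{91807}{8}$ ($H = -11481 - 14 \frac{14 + 27}{-72 - 40} = -11481 - 14 \frac{41}{-112} = -11481 - 14 \cdot 41 \left(- \frac{1}{112}\right) = -11481 - 14 \left(- \frac{41}{112}\right) = -11481 - - \frac{41}{8} = -11481 + \frac{41}{8} = - \frac{91807}{8} \approx -11476.0$)
$\frac{H + \left(\frac{1}{7772} - -22958\right)}{-47176 - 5395} = \frac{- \frac{91807}{8} + \left(\frac{1}{7772} - -22958\right)}{-47176 - 5395} = \frac{- \frac{91807}{8} + \left(\frac{1}{7772} + 22958\right)}{-52571} = \left(- \frac{91807}{8} + \frac{178429577}{7772}\right) \left(- \frac{1}{52571}\right) = \frac{178478153}{15544} \left(- \frac{1}{52571}\right) = - \frac{178478153}{817163624}$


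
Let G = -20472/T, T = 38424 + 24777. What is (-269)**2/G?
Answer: -1524429187/6824 ≈ -2.2339e+5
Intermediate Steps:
T = 63201
G = -6824/21067 (G = -20472/63201 = -20472*1/63201 = -6824/21067 ≈ -0.32392)
(-269)**2/G = (-269)**2/(-6824/21067) = 72361*(-21067/6824) = -1524429187/6824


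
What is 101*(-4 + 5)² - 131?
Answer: -30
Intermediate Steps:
101*(-4 + 5)² - 131 = 101*1² - 131 = 101*1 - 131 = 101 - 131 = -30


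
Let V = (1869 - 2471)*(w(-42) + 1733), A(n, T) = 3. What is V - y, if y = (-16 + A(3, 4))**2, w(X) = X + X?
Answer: -992867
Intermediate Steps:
w(X) = 2*X
y = 169 (y = (-16 + 3)**2 = (-13)**2 = 169)
V = -992698 (V = (1869 - 2471)*(2*(-42) + 1733) = -602*(-84 + 1733) = -602*1649 = -992698)
V - y = -992698 - 1*169 = -992698 - 169 = -992867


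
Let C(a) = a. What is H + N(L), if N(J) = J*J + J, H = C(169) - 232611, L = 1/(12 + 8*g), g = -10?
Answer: -1074811875/4624 ≈ -2.3244e+5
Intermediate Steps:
L = -1/68 (L = 1/(12 + 8*(-10)) = 1/(12 - 80) = 1/(-68) = -1/68 ≈ -0.014706)
H = -232442 (H = 169 - 232611 = -232442)
N(J) = J + J² (N(J) = J² + J = J + J²)
H + N(L) = -232442 - (1 - 1/68)/68 = -232442 - 1/68*67/68 = -232442 - 67/4624 = -1074811875/4624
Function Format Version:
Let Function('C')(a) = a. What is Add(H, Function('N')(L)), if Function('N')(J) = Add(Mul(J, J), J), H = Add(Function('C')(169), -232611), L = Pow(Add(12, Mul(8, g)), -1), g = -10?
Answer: Rational(-1074811875, 4624) ≈ -2.3244e+5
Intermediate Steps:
L = Rational(-1, 68) (L = Pow(Add(12, Mul(8, -10)), -1) = Pow(Add(12, -80), -1) = Pow(-68, -1) = Rational(-1, 68) ≈ -0.014706)
H = -232442 (H = Add(169, -232611) = -232442)
Function('N')(J) = Add(J, Pow(J, 2)) (Function('N')(J) = Add(Pow(J, 2), J) = Add(J, Pow(J, 2)))
Add(H, Function('N')(L)) = Add(-232442, Mul(Rational(-1, 68), Add(1, Rational(-1, 68)))) = Add(-232442, Mul(Rational(-1, 68), Rational(67, 68))) = Add(-232442, Rational(-67, 4624)) = Rational(-1074811875, 4624)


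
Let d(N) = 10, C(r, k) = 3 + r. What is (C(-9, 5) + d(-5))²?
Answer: 16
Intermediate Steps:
(C(-9, 5) + d(-5))² = ((3 - 9) + 10)² = (-6 + 10)² = 4² = 16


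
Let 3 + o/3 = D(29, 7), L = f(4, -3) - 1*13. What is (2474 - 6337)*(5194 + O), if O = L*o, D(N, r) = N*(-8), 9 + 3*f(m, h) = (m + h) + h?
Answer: -65454672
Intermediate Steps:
f(m, h) = -3 + m/3 + 2*h/3 (f(m, h) = -3 + ((m + h) + h)/3 = -3 + ((h + m) + h)/3 = -3 + (m + 2*h)/3 = -3 + (m/3 + 2*h/3) = -3 + m/3 + 2*h/3)
L = -50/3 (L = (-3 + (1/3)*4 + (2/3)*(-3)) - 1*13 = (-3 + 4/3 - 2) - 13 = -11/3 - 13 = -50/3 ≈ -16.667)
D(N, r) = -8*N
o = -705 (o = -9 + 3*(-8*29) = -9 + 3*(-232) = -9 - 696 = -705)
O = 11750 (O = -50/3*(-705) = 11750)
(2474 - 6337)*(5194 + O) = (2474 - 6337)*(5194 + 11750) = -3863*16944 = -65454672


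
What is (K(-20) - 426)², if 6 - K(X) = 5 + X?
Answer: 164025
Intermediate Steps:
K(X) = 1 - X (K(X) = 6 - (5 + X) = 6 + (-5 - X) = 1 - X)
(K(-20) - 426)² = ((1 - 1*(-20)) - 426)² = ((1 + 20) - 426)² = (21 - 426)² = (-405)² = 164025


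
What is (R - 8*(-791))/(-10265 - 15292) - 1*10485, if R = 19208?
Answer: -12761461/1217 ≈ -10486.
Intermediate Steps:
(R - 8*(-791))/(-10265 - 15292) - 1*10485 = (19208 - 8*(-791))/(-10265 - 15292) - 1*10485 = (19208 + 6328)/(-25557) - 10485 = 25536*(-1/25557) - 10485 = -1216/1217 - 10485 = -12761461/1217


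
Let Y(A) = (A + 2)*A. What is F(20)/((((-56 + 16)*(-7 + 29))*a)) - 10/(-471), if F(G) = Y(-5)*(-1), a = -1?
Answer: 347/82896 ≈ 0.0041860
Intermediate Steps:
Y(A) = A*(2 + A) (Y(A) = (2 + A)*A = A*(2 + A))
F(G) = -15 (F(G) = -5*(2 - 5)*(-1) = -5*(-3)*(-1) = 15*(-1) = -15)
F(20)/((((-56 + 16)*(-7 + 29))*a)) - 10/(-471) = -15*(-1/((-56 + 16)*(-7 + 29))) - 10/(-471) = -15/(-40*22*(-1)) - 10*(-1/471) = -15/((-880*(-1))) + 10/471 = -15/880 + 10/471 = -15*1/880 + 10/471 = -3/176 + 10/471 = 347/82896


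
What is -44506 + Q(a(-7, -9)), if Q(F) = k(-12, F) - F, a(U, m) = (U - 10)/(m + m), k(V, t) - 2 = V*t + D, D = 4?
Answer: -801221/18 ≈ -44512.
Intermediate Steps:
k(V, t) = 6 + V*t (k(V, t) = 2 + (V*t + 4) = 2 + (4 + V*t) = 6 + V*t)
a(U, m) = (-10 + U)/(2*m) (a(U, m) = (-10 + U)/((2*m)) = (-10 + U)*(1/(2*m)) = (-10 + U)/(2*m))
Q(F) = 6 - 13*F (Q(F) = (6 - 12*F) - F = 6 - 13*F)
-44506 + Q(a(-7, -9)) = -44506 + (6 - 13*(-10 - 7)/(2*(-9))) = -44506 + (6 - 13*(-1)*(-17)/(2*9)) = -44506 + (6 - 13*17/18) = -44506 + (6 - 221/18) = -44506 - 113/18 = -801221/18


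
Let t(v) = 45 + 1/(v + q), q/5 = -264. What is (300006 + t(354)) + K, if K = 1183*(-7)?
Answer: 281849819/966 ≈ 2.9177e+5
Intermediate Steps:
q = -1320 (q = 5*(-264) = -1320)
K = -8281
t(v) = 45 + 1/(-1320 + v) (t(v) = 45 + 1/(v - 1320) = 45 + 1/(-1320 + v))
(300006 + t(354)) + K = (300006 + (-59399 + 45*354)/(-1320 + 354)) - 8281 = (300006 + (-59399 + 15930)/(-966)) - 8281 = (300006 - 1/966*(-43469)) - 8281 = (300006 + 43469/966) - 8281 = 289849265/966 - 8281 = 281849819/966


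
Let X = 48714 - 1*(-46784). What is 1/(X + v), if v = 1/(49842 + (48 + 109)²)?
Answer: 74491/7113741519 ≈ 1.0471e-5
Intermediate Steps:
X = 95498 (X = 48714 + 46784 = 95498)
v = 1/74491 (v = 1/(49842 + 157²) = 1/(49842 + 24649) = 1/74491 ≈ 1.3424e-5)
1/(X + v) = 1/(95498 + 1/74491) = 1/(7113741519/74491) = 74491/7113741519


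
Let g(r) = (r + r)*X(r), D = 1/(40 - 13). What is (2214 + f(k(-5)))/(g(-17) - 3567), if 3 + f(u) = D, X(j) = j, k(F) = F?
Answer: -59698/80703 ≈ -0.73973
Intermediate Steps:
D = 1/27 ≈ 0.037037
f(u) = -80/27 (f(u) = -3 + 1/27 = -80/27)
g(r) = 2*r² (g(r) = (r + r)*r = (2*r)*r = 2*r²)
(2214 + f(k(-5)))/(g(-17) - 3567) = (2214 - 80/27)/(2*(-17)² - 3567) = 59698/(27*(2*289 - 3567)) = 59698/(27*(578 - 3567)) = (59698/27)/(-2989) = (59698/27)*(-1/2989) = -59698/80703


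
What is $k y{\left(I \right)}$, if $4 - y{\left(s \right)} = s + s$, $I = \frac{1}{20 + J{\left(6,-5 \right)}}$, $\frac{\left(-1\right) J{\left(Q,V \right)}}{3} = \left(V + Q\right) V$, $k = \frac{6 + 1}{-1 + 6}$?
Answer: $\frac{138}{25} \approx 5.52$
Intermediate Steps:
$k = \frac{7}{5} \approx 1.4$
$J{\left(Q,V \right)} = - 3 V \left(Q + V\right)$ ($J{\left(Q,V \right)} = - 3 \left(V + Q\right) V = - 3 \left(Q + V\right) V = - 3 V \left(Q + V\right)$)
$I = \frac{1}{35}$ ($I = \frac{1}{20 - - 15 \left(6 - 5\right)} = \frac{1}{20 - \left(-15\right) 1} = \frac{1}{20 + 15} = \frac{1}{35} \approx 0.028571$)
$y{\left(s \right)} = 4 - 2 s$ ($y{\left(s \right)} = 4 - \left(s + s\right) = 4 - 2 s$)
$k y{\left(I \right)} = \frac{7 \left(4 - \frac{2}{35}\right)}{5} = \frac{7}{5} \cdot \frac{138}{35} = \frac{138}{25}$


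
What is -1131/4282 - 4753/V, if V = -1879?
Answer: 18227197/8045878 ≈ 2.2654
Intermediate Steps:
-1131/4282 - 4753/V = -1131/4282 - 4753/(-1879) = -1131*1/4282 - 4753*(-1/1879) = -1131/4282 + 4753/1879 = 18227197/8045878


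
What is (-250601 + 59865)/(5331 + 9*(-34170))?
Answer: 190736/302199 ≈ 0.63116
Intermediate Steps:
(-250601 + 59865)/(5331 + 9*(-34170)) = -190736/(5331 - 307530) = -190736/(-302199) = -190736*(-1/302199) = 190736/302199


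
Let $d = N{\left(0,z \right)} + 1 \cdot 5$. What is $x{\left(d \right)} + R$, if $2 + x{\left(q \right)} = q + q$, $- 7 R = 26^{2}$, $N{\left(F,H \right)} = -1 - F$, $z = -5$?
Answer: $- \frac{634}{7} \approx -90.571$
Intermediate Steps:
$d = 4$ ($d = \left(-1 - 0\right) + 1 \cdot 5 = \left(-1 + 0\right) + 5 = -1 + 5 = 4$)
$R = - \frac{676}{7}$ ($R = - \frac{26^{2}}{7} = \left(- \frac{1}{7}\right) 676 = - \frac{676}{7} \approx -96.571$)
$x{\left(q \right)} = -2 + 2 q$ ($x{\left(q \right)} = -2 + \left(q + q\right) = -2 + 2 q$)
$x{\left(d \right)} + R = \left(-2 + 2 \cdot 4\right) - \frac{676}{7} = \left(-2 + 8\right) - \frac{676}{7} = 6 - \frac{676}{7} = - \frac{634}{7}$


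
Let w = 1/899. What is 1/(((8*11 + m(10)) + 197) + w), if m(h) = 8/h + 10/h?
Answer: 4495/1289171 ≈ 0.0034867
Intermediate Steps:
m(h) = 18/h
w = 1/899 ≈ 0.0011123
1/(((8*11 + m(10)) + 197) + w) = 1/(((8*11 + 18/10) + 197) + 1/899) = 1/(((88 + 18*(⅒)) + 197) + 1/899) = 1/(((88 + 9/5) + 197) + 1/899) = 1/((449/5 + 197) + 1/899) = 1/(1434/5 + 1/899) = 1/(1289171/4495) = 4495/1289171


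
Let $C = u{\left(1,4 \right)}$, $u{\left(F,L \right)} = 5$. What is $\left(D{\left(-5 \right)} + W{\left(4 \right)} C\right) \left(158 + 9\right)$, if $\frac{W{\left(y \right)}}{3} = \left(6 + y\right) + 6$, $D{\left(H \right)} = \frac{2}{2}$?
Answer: $40247$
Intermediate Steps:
$C = 5$
$D{\left(H \right)} = 1$ ($D{\left(H \right)} = 2 \cdot \frac{1}{2} = 1$)
$W{\left(y \right)} = 36 + 3 y$ ($W{\left(y \right)} = 3 \left(\left(6 + y\right) + 6\right) = 3 \left(12 + y\right) = 36 + 3 y$)
$\left(D{\left(-5 \right)} + W{\left(4 \right)} C\right) \left(158 + 9\right) = \left(1 + \left(36 + 3 \cdot 4\right) 5\right) \left(158 + 9\right) = \left(1 + \left(36 + 12\right) 5\right) 167 = \left(1 + 48 \cdot 5\right) 167 = \left(1 + 240\right) 167 = 241 \cdot 167 = 40247$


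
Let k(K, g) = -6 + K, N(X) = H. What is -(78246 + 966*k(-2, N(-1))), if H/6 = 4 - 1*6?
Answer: -70518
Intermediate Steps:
H = -12 (H = 6*(4 - 1*6) = 6*(4 - 6) = 6*(-2) = -12)
N(X) = -12
-(78246 + 966*k(-2, N(-1))) = -966/(1/((-6 - 2) + 81)) = -966/(1/(-8 + 81)) = -966/(1/73) = -966/1/73 = -966*73 = -70518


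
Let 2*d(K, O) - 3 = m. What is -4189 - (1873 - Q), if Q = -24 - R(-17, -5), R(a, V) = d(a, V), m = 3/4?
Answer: -48703/8 ≈ -6087.9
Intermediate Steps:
m = 3/4 (m = 3*(1/4) = 3/4 ≈ 0.75000)
d(K, O) = 15/8 (d(K, O) = 3/2 + (1/2)*(3/4) = 3/2 + 3/8 = 15/8)
R(a, V) = 15/8
Q = -207/8 (Q = -24 - 1*15/8 = -24 - 15/8 = -207/8 ≈ -25.875)
-4189 - (1873 - Q) = -4189 - (1873 - 1*(-207/8)) = -4189 - (1873 + 207/8) = -4189 - 1*15191/8 = -4189 - 15191/8 = -48703/8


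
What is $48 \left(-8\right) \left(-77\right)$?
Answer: $29568$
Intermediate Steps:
$48 \left(-8\right) \left(-77\right) = \left(-384\right) \left(-77\right) = 29568$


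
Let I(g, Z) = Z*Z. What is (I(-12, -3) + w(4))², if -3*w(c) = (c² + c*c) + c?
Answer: 9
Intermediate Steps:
w(c) = -2*c²/3 - c/3 (w(c) = -((c² + c*c) + c)/3 = -((c² + c²) + c)/3 = -(2*c² + c)/3 = -(c + 2*c²)/3 = -2*c²/3 - c/3)
I(g, Z) = Z²
(I(-12, -3) + w(4))² = ((-3)² - ⅓*4*(1 + 2*4))² = (9 - ⅓*4*(1 + 8))² = (9 - ⅓*4*9)² = (9 - 12)² = (-3)² = 9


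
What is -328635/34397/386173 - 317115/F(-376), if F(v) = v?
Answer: 4212299523468555/4994480448056 ≈ 843.39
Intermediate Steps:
-328635/34397/386173 - 317115/F(-376) = -328635/34397/386173 - 317115/(-376) = -328635*1/34397*(1/386173) - 317115*(-1/376) = -328635/34397*1/386173 + 317115/376 = -328635/13283192681 + 317115/376 = 4212299523468555/4994480448056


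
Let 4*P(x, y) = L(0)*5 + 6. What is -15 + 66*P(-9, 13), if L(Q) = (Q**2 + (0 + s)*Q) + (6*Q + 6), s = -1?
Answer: 579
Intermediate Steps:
L(Q) = 6 + Q**2 + 5*Q (L(Q) = (Q**2 + (0 - 1)*Q) + (6*Q + 6) = (Q**2 - Q) + (6 + 6*Q) = 6 + Q**2 + 5*Q)
P(x, y) = 9 (P(x, y) = ((6 + 0**2 + 5*0)*5 + 6)/4 = ((6 + 0 + 0)*5 + 6)/4 = (6*5 + 6)/4 = (30 + 6)/4 = (1/4)*36 = 9)
-15 + 66*P(-9, 13) = -15 + 66*9 = -15 + 594 = 579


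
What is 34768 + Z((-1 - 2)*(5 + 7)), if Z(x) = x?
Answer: 34732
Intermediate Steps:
34768 + Z((-1 - 2)*(5 + 7)) = 34768 + (-1 - 2)*(5 + 7) = 34768 - 3*12 = 34768 - 36 = 34732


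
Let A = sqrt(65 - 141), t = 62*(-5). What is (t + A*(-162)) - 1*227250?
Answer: -227560 - 324*I*sqrt(19) ≈ -2.2756e+5 - 1412.3*I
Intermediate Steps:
t = -310
A = 2*I*sqrt(19) (A = sqrt(-76) = 2*I*sqrt(19) ≈ 8.7178*I)
(t + A*(-162)) - 1*227250 = (-310 + (2*I*sqrt(19))*(-162)) - 1*227250 = (-310 - 324*I*sqrt(19)) - 227250 = -227560 - 324*I*sqrt(19)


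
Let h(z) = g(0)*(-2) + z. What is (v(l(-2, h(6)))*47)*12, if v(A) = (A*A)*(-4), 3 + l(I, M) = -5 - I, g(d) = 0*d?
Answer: -81216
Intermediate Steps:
g(d) = 0
h(z) = z (h(z) = 0*(-2) + z = 0 + z = z)
l(I, M) = -8 - I (l(I, M) = -3 + (-5 - I) = -8 - I)
v(A) = -4*A² (v(A) = A²*(-4) = -4*A²)
(v(l(-2, h(6)))*47)*12 = (-4*(-8 - 1*(-2))²*47)*12 = (-4*(-8 + 2)²*47)*12 = (-4*(-6)²*47)*12 = (-4*36*47)*12 = -144*47*12 = -6768*12 = -81216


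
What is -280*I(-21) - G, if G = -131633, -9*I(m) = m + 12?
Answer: 131353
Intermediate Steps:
I(m) = -4/3 - m/9 (I(m) = -(m + 12)/9 = -(12 + m)/9 = -4/3 - m/9)
-280*I(-21) - G = -280*(-4/3 - ⅑*(-21)) - 1*(-131633) = -280*(-4/3 + 7/3) + 131633 = -280*1 + 131633 = -280 + 131633 = 131353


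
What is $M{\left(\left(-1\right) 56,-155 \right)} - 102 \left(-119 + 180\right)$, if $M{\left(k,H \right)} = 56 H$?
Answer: $-14902$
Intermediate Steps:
$M{\left(\left(-1\right) 56,-155 \right)} - 102 \left(-119 + 180\right) = 56 \left(-155\right) - 102 \left(-119 + 180\right) = -8680 - 102 \cdot 61 = -8680 - 6222 = -14902$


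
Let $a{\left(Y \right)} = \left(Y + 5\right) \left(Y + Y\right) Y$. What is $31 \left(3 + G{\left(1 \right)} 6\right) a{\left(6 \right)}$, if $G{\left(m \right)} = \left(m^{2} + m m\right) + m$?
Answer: $515592$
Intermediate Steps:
$G{\left(m \right)} = m + 2 m^{2}$ ($G{\left(m \right)} = \left(m^{2} + m^{2}\right) + m = 2 m^{2} + m = m + 2 m^{2}$)
$a{\left(Y \right)} = 2 Y^{2} \left(5 + Y\right)$ ($a{\left(Y \right)} = \left(5 + Y\right) 2 Y Y = 2 Y \left(5 + Y\right) Y = 2 Y^{2} \left(5 + Y\right)$)
$31 \left(3 + G{\left(1 \right)} 6\right) a{\left(6 \right)} = 31 \left(3 + 1 \left(1 + 2 \cdot 1\right) 6\right) 2 \cdot 6^{2} \left(5 + 6\right) = 31 \left(3 + 1 \left(1 + 2\right) 6\right) 2 \cdot 36 \cdot 11 = 31 \left(3 + 1 \cdot 3 \cdot 6\right) 792 = 31 \left(3 + 3 \cdot 6\right) 792 = 31 \left(3 + 18\right) 792 = 31 \cdot 21 \cdot 792 = 651 \cdot 792 = 515592$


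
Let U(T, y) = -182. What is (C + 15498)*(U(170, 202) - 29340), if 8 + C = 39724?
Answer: -1630027708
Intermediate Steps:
C = 39716 (C = -8 + 39724 = 39716)
(C + 15498)*(U(170, 202) - 29340) = (39716 + 15498)*(-182 - 29340) = 55214*(-29522) = -1630027708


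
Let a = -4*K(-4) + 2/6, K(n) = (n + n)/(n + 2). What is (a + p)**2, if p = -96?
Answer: 112225/9 ≈ 12469.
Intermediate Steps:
K(n) = 2*n/(2 + n) (K(n) = (2*n)/(2 + n) = 2*n/(2 + n))
a = -47/3 (a = -8*(-4)/(2 - 4) + 2/6 = -8*(-4)/(-2) + 2*(1/6) = -8*(-4)*(-1)/2 + 1/3 = -4*4 + 1/3 = -16 + 1/3 = -47/3 ≈ -15.667)
(a + p)**2 = (-47/3 - 96)**2 = (-335/3)**2 = 112225/9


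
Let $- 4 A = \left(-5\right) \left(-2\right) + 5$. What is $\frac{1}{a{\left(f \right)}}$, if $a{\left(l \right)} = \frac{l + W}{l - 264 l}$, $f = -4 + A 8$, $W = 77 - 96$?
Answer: $- \frac{8942}{53} \approx -168.72$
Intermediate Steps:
$W = -19$
$A = - \frac{15}{4}$ ($A = - \frac{\left(-5\right) \left(-2\right) + 5}{4} = - \frac{10 + 5}{4} = \left(- \frac{1}{4}\right) 15 = - \frac{15}{4} \approx -3.75$)
$f = -34$ ($f = -4 - 30 = -34$)
$a{\left(l \right)} = - \frac{-19 + l}{263 l}$ ($a{\left(l \right)} = \frac{l - 19}{l - 264 l} = \frac{-19 + l}{\left(-263\right) l} = \left(-19 + l\right) \left(- \frac{1}{263 l}\right) = - \frac{-19 + l}{263 l}$)
$\frac{1}{a{\left(f \right)}} = \frac{1}{\frac{1}{263} \frac{1}{-34} \left(19 - -34\right)} = \frac{1}{\frac{1}{263} \left(- \frac{1}{34}\right) \left(19 + 34\right)} = \frac{1}{\frac{1}{263} \left(- \frac{1}{34}\right) 53} = \frac{1}{- \frac{53}{8942}} = - \frac{8942}{53}$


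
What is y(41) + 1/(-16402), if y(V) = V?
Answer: 672481/16402 ≈ 41.000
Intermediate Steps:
y(41) + 1/(-16402) = 41 + 1/(-16402) = 41 - 1/16402 = 672481/16402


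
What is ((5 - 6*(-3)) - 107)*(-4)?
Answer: 336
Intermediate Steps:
((5 - 6*(-3)) - 107)*(-4) = ((5 + 18) - 107)*(-4) = (23 - 107)*(-4) = -84*(-4) = 336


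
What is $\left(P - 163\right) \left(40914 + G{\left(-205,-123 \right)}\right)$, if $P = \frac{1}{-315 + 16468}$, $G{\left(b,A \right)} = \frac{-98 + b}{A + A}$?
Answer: $- \frac{107727268341}{16153} \approx -6.6692 \cdot 10^{6}$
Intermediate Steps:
$G{\left(b,A \right)} = \frac{-98 + b}{2 A}$
$P = \frac{1}{16153} \approx 6.1908 \cdot 10^{-5}$
$\left(P - 163\right) \left(40914 + G{\left(-205,-123 \right)}\right) = \left(\frac{1}{16153} - 163\right) \left(40914 + \frac{-98 - 205}{2 \left(-123\right)}\right) = - \frac{2632938 \left(40914 + \frac{1}{2} \left(- \frac{1}{123}\right) \left(-303\right)\right)}{16153} = - \frac{2632938 \left(40914 + \frac{101}{82}\right)}{16153} = \left(- \frac{2632938}{16153}\right) \frac{3355049}{82} = - \frac{107727268341}{16153}$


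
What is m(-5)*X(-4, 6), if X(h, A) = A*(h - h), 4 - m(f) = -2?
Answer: 0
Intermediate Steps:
m(f) = 6 (m(f) = 4 - 1*(-2) = 4 + 2 = 6)
X(h, A) = 0 (X(h, A) = A*0 = 0)
m(-5)*X(-4, 6) = 6*0 = 0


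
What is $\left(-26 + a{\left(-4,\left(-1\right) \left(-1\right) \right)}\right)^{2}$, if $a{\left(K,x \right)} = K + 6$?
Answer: $576$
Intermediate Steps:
$a{\left(K,x \right)} = 6 + K$
$\left(-26 + a{\left(-4,\left(-1\right) \left(-1\right) \right)}\right)^{2} = \left(-26 + \left(6 - 4\right)\right)^{2} = \left(-26 + 2\right)^{2} = \left(-24\right)^{2} = 576$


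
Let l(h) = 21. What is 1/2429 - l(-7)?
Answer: -51008/2429 ≈ -21.000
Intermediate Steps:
1/2429 - l(-7) = 1/2429 - 1*21 = 1/2429 - 21 = -51008/2429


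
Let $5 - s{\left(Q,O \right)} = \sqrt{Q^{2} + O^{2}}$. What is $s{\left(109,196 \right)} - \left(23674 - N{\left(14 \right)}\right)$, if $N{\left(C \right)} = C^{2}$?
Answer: $-23473 - \sqrt{50297} \approx -23697.0$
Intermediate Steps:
$s{\left(Q,O \right)} = 5 - \sqrt{O^{2} + Q^{2}}$ ($s{\left(Q,O \right)} = 5 - \sqrt{Q^{2} + O^{2}} = 5 - \sqrt{O^{2} + Q^{2}}$)
$s{\left(109,196 \right)} - \left(23674 - N{\left(14 \right)}\right) = \left(5 - \sqrt{196^{2} + 109^{2}}\right) - \left(23674 - 14^{2}\right) = \left(5 - \sqrt{38416 + 11881}\right) - \left(23674 - 196\right) = \left(5 - \sqrt{50297}\right) - \left(23674 - 196\right) = \left(5 - \sqrt{50297}\right) - 23478 = -23473 - \sqrt{50297}$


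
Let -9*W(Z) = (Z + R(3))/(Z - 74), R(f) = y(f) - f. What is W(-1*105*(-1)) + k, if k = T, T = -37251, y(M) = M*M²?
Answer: -3464386/93 ≈ -37251.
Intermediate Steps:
y(M) = M³
k = -37251
R(f) = f³ - f
W(Z) = -(24 + Z)/(9*(-74 + Z)) (W(Z) = -(Z + (3³ - 1*3))/(9*(Z - 74)) = -(Z + (27 - 3))/(9*(-74 + Z)) = -(Z + 24)/(9*(-74 + Z)) = -(24 + Z)/(9*(-74 + Z)))
W(-1*105*(-1)) + k = (-24 - (-1*105)*(-1))/(9*(-74 - 1*105*(-1))) - 37251 = (-24 - (-105)*(-1))/(9*(-74 - 105*(-1))) - 37251 = (-24 - 1*105)/(9*(-74 + 105)) - 37251 = (⅑)*(-24 - 105)/31 - 37251 = (⅑)*(1/31)*(-129) - 37251 = -43/93 - 37251 = -3464386/93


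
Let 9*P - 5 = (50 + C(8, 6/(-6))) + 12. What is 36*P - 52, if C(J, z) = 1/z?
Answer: 212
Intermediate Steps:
P = 22/3 (P = 5/9 + ((50 + 1/(6/(-6))) + 12)/9 = 5/9 + ((50 + 1/(6*(-⅙))) + 12)/9 = 5/9 + ((50 + 1/(-1)) + 12)/9 = 5/9 + ((50 - 1) + 12)/9 = 5/9 + (49 + 12)/9 = 5/9 + (⅑)*61 = 5/9 + 61/9 = 22/3 ≈ 7.3333)
36*P - 52 = 36*(22/3) - 52 = 264 - 52 = 212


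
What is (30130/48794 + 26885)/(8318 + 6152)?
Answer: 65592841/35302459 ≈ 1.8580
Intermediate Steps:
(30130/48794 + 26885)/(8318 + 6152) = (30130*(1/48794) + 26885)/14470 = (15065/24397 + 26885)*(1/14470) = (655928410/24397)*(1/14470) = 65592841/35302459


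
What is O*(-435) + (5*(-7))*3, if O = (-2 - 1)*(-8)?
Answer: -10545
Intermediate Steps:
O = 24 (O = -3*(-8) = 24)
O*(-435) + (5*(-7))*3 = 24*(-435) + (5*(-7))*3 = -10440 - 35*3 = -10440 - 105 = -10545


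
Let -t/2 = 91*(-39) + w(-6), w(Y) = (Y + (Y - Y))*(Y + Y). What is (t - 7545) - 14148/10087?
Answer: -45615/77 ≈ -592.40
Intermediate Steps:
w(Y) = 2*Y² (w(Y) = (Y + 0)*(2*Y) = Y*(2*Y) = 2*Y²)
t = 6954 (t = -2*(91*(-39) + 2*(-6)²) = -2*(-3549 + 2*36) = -2*(-3549 + 72) = -2*(-3477) = 6954)
(t - 7545) - 14148/10087 = (6954 - 7545) - 14148/10087 = -591 - 14148*1/10087 = -591 - 108/77 = -45615/77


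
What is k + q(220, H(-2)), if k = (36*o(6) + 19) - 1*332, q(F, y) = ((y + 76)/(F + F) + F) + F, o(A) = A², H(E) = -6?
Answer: 62619/44 ≈ 1423.2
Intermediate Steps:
q(F, y) = 2*F + (76 + y)/(2*F) (q(F, y) = ((76 + y)/((2*F)) + F) + F = ((76 + y)*(1/(2*F)) + F) + F = ((76 + y)/(2*F) + F) + F = (F + (76 + y)/(2*F)) + F = 2*F + (76 + y)/(2*F))
k = 983 (k = (36*6² + 19) - 1*332 = (36*36 + 19) - 332 = (1296 + 19) - 332 = 1315 - 332 = 983)
k + q(220, H(-2)) = 983 + (½)*(76 - 6 + 4*220²)/220 = 983 + (½)*(1/220)*(76 - 6 + 4*48400) = 983 + (½)*(1/220)*(76 - 6 + 193600) = 983 + (½)*(1/220)*193670 = 983 + 19367/44 = 62619/44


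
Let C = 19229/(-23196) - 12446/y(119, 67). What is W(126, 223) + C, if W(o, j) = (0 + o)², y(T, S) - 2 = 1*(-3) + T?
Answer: 21581838845/1368564 ≈ 15770.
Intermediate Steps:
y(T, S) = -1 + T (y(T, S) = 2 + (1*(-3) + T) = 2 + (-3 + T) = -1 + T)
W(o, j) = o²
C = -145483219/1368564 (C = 19229/(-23196) - 12446/(-1 + 119) = 19229*(-1/23196) - 12446/118 = -19229/23196 - 12446*1/118 = -19229/23196 - 6223/59 = -145483219/1368564 ≈ -106.30)
W(126, 223) + C = 126² - 145483219/1368564 = 15876 - 145483219/1368564 = 21581838845/1368564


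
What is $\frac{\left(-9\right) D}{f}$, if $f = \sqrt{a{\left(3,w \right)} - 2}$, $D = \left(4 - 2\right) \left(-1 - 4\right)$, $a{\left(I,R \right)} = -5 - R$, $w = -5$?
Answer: $- 45 i \sqrt{2} \approx - 63.64 i$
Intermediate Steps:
$D = -10$ ($D = 2 \left(-5\right) = -10$)
$f = i \sqrt{2}$ ($f = \sqrt{\left(-5 - -5\right) - 2} = \sqrt{\left(-5 + 5\right) - 2} = \sqrt{0 - 2} = \sqrt{-2} = i \sqrt{2} \approx 1.4142 i$)
$\frac{\left(-9\right) D}{f} = \frac{\left(-9\right) \left(-10\right)}{i \sqrt{2}} = 90 \left(- \frac{i \sqrt{2}}{2}\right) = - 45 i \sqrt{2}$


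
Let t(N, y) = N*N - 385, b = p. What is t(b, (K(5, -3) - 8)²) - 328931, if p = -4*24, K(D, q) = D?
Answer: -320100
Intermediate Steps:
p = -96
b = -96
t(N, y) = -385 + N² (t(N, y) = N² - 385 = -385 + N²)
t(b, (K(5, -3) - 8)²) - 328931 = (-385 + (-96)²) - 328931 = (-385 + 9216) - 328931 = 8831 - 328931 = -320100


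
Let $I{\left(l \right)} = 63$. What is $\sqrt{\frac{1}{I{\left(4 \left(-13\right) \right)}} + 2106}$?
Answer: $\frac{\sqrt{928753}}{21} \approx 45.891$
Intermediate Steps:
$\sqrt{\frac{1}{I{\left(4 \left(-13\right) \right)}} + 2106} = \sqrt{\frac{1}{63} + 2106} = \sqrt{\frac{132679}{63}} = \frac{\sqrt{928753}}{21}$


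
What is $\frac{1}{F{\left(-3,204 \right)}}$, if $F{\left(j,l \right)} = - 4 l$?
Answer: $- \frac{1}{816} \approx -0.0012255$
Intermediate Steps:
$\frac{1}{F{\left(-3,204 \right)}} = \frac{1}{\left(-4\right) 204} = \frac{1}{-816} = - \frac{1}{816}$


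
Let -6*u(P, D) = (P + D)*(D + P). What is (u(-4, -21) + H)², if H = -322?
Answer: 6538249/36 ≈ 1.8162e+5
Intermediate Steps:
u(P, D) = -(D + P)²/6 (u(P, D) = -(P + D)*(D + P)/6 = -(D + P)*(D + P)/6 = -(D + P)²/6)
(u(-4, -21) + H)² = (-(-21 - 4)²/6 - 322)² = (-⅙*(-25)² - 322)² = (-⅙*625 - 322)² = (-625/6 - 322)² = (-2557/6)² = 6538249/36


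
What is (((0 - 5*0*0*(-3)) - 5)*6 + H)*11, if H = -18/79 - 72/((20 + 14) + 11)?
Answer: -138292/395 ≈ -350.11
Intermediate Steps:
H = -722/395 (H = -18*1/79 - 72/(34 + 11) = -18/79 - 72/45 = -18/79 - 72*1/45 = -18/79 - 8/5 = -722/395 ≈ -1.8278)
(((0 - 5*0*0*(-3)) - 5)*6 + H)*11 = (((0 - 5*0*0*(-3)) - 5)*6 - 722/395)*11 = (((0 - 0*(-3)) - 5)*6 - 722/395)*11 = (((0 - 5*0) - 5)*6 - 722/395)*11 = (((0 + 0) - 5)*6 - 722/395)*11 = ((0 - 5)*6 - 722/395)*11 = (-5*6 - 722/395)*11 = (-30 - 722/395)*11 = -12572/395*11 = -138292/395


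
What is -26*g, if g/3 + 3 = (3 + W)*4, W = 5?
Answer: -2262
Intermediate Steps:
g = 87 (g = -9 + 3*((3 + 5)*4) = -9 + 3*(8*4) = -9 + 3*32 = -9 + 96 = 87)
-26*g = -26*87 = -2262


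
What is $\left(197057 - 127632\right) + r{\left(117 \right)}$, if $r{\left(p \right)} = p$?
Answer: $69542$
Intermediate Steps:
$\left(197057 - 127632\right) + r{\left(117 \right)} = \left(197057 - 127632\right) + 117 = 69425 + 117 = 69542$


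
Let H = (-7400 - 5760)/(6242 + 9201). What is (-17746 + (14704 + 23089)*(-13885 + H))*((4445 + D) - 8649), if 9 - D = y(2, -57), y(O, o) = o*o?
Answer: 60330458562775012/15443 ≈ 3.9067e+12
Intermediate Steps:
y(O, o) = o**2
D = -3240 (D = 9 - 1*(-57)**2 = 9 - 1*3249 = 9 - 3249 = -3240)
H = -13160/15443 ≈ -0.85217
(-17746 + (14704 + 23089)*(-13885 + H))*((4445 + D) - 8649) = (-17746 + (14704 + 23089)*(-13885 - 13160/15443))*((4445 - 3240) - 8649) = (-17746 + 37793*(-214439215/15443))*(1205 - 8649) = (-17746 - 8104301252495/15443)*(-7444) = -8104575303973/15443*(-7444) = 60330458562775012/15443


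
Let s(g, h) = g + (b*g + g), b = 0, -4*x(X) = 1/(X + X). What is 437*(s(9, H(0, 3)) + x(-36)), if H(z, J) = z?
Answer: 2265845/288 ≈ 7867.5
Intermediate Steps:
x(X) = -1/(8*X) (x(X) = -1/(4*(X + X)) = -1/(2*X)/4 = -1/(8*X))
s(g, h) = 2*g (s(g, h) = g + (0*g + g) = g + (0 + g) = g + g = 2*g)
437*(s(9, H(0, 3)) + x(-36)) = 437*(2*9 - ⅛/(-36)) = 437*(18 - ⅛*(-1/36)) = 437*(18 + 1/288) = 437*(5185/288) = 2265845/288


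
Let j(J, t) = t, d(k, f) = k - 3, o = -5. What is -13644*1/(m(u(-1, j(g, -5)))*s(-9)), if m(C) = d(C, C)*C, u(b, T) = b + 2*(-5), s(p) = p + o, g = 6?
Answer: 3411/539 ≈ 6.3284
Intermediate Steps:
d(k, f) = -3 + k
s(p) = -5 + p (s(p) = p - 5 = -5 + p)
u(b, T) = -10 + b (u(b, T) = b - 10 = -10 + b)
m(C) = C*(-3 + C) (m(C) = (-3 + C)*C = C*(-3 + C))
-13644*1/(m(u(-1, j(g, -5)))*s(-9)) = -13644*1/((-10 - 1)*(-5 - 9)*(-3 + (-10 - 1))) = -13644*1/(154*(-3 - 11)) = -13644/((-(-154)*(-14))) = -13644/((-14*154)) = -13644/(-2156) = -13644*(-1/2156) = 3411/539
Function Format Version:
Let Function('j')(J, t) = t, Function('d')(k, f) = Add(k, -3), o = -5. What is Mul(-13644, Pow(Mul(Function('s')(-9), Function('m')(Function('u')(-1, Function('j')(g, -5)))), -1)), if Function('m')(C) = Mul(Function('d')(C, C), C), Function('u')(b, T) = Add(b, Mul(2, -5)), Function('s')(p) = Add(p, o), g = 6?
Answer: Rational(3411, 539) ≈ 6.3284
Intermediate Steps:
Function('d')(k, f) = Add(-3, k)
Function('s')(p) = Add(-5, p) (Function('s')(p) = Add(p, -5) = Add(-5, p))
Function('u')(b, T) = Add(-10, b) (Function('u')(b, T) = Add(b, -10) = Add(-10, b))
Function('m')(C) = Mul(C, Add(-3, C)) (Function('m')(C) = Mul(Add(-3, C), C) = Mul(C, Add(-3, C)))
Mul(-13644, Pow(Mul(Function('s')(-9), Function('m')(Function('u')(-1, Function('j')(g, -5)))), -1)) = Mul(-13644, Pow(Mul(Add(-5, -9), Mul(Add(-10, -1), Add(-3, Add(-10, -1)))), -1)) = Mul(-13644, Pow(Mul(-14, Mul(-11, Add(-3, -11))), -1)) = Mul(-13644, Pow(Mul(-14, Mul(-11, -14)), -1)) = Mul(-13644, Pow(Mul(-14, 154), -1)) = Mul(-13644, Pow(-2156, -1)) = Mul(-13644, Rational(-1, 2156)) = Rational(3411, 539)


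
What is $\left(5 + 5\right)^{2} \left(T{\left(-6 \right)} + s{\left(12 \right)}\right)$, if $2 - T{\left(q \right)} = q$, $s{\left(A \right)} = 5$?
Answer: $1300$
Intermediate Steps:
$T{\left(q \right)} = 2 - q$
$\left(5 + 5\right)^{2} \left(T{\left(-6 \right)} + s{\left(12 \right)}\right) = \left(5 + 5\right)^{2} \left(\left(2 - -6\right) + 5\right) = 10^{2} \left(\left(2 + 6\right) + 5\right) = 100 \left(8 + 5\right) = 100 \cdot 13 = 1300$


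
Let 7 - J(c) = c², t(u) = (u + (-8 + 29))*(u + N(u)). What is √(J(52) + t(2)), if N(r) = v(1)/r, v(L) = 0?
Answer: I*√2651 ≈ 51.488*I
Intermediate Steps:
N(r) = 0 (N(r) = 0/r = 0)
t(u) = u*(21 + u) (t(u) = (u + (-8 + 29))*(u + 0) = (u + 21)*u = (21 + u)*u = u*(21 + u))
J(c) = 7 - c²
√(J(52) + t(2)) = √((7 - 1*52²) + 2*(21 + 2)) = √((7 - 1*2704) + 2*23) = √((7 - 2704) + 46) = √(-2697 + 46) = √(-2651) = I*√2651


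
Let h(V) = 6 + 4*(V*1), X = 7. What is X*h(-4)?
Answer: -70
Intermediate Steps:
h(V) = 6 + 4*V
X*h(-4) = 7*(6 + 4*(-4)) = 7*(6 - 16) = 7*(-10) = -70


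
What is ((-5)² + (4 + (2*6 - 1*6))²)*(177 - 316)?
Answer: -17375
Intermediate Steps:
((-5)² + (4 + (2*6 - 1*6))²)*(177 - 316) = (25 + (4 + (12 - 6))²)*(-139) = (25 + (4 + 6)²)*(-139) = (25 + 10²)*(-139) = (25 + 100)*(-139) = 125*(-139) = -17375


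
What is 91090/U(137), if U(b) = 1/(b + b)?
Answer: 24958660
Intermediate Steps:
U(b) = 1/(2*b)
91090/U(137) = 91090/(((½)/137)) = 91090/(((½)*(1/137))) = 91090/(1/274) = 91090*274 = 24958660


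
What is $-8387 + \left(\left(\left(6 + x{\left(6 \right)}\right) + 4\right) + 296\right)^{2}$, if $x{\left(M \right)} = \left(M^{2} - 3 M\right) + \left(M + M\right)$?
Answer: $104509$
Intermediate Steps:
$x{\left(M \right)} = M^{2} - M$ ($x{\left(M \right)} = \left(M^{2} - 3 M\right) + 2 M = M^{2} - M$)
$-8387 + \left(\left(\left(6 + x{\left(6 \right)}\right) + 4\right) + 296\right)^{2} = -8387 + \left(\left(\left(6 + 6 \left(-1 + 6\right)\right) + 4\right) + 296\right)^{2} = -8387 + \left(\left(\left(6 + 6 \cdot 5\right) + 4\right) + 296\right)^{2} = -8387 + \left(\left(\left(6 + 30\right) + 4\right) + 296\right)^{2} = -8387 + \left(\left(36 + 4\right) + 296\right)^{2} = -8387 + \left(40 + 296\right)^{2} = -8387 + 336^{2} = -8387 + 112896 = 104509$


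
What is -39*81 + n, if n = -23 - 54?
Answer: -3236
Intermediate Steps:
n = -77
-39*81 + n = -39*81 - 77 = -3159 - 77 = -3236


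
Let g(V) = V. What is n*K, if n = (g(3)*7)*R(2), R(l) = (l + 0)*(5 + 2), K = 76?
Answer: 22344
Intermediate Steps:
R(l) = 7*l (R(l) = l*7 = 7*l)
n = 294 (n = (3*7)*(7*2) = 21*14 = 294)
n*K = 294*76 = 22344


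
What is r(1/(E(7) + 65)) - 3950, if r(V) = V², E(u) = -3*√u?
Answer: -17105714878/4330561 + 195*√7/8661122 ≈ -3950.0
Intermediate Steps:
r(1/(E(7) + 65)) - 3950 = (1/(-3*√7 + 65))² - 3950 = (1/(65 - 3*√7))² - 3950 = (65 - 3*√7)⁻² - 3950 = -3950 + (65 - 3*√7)⁻²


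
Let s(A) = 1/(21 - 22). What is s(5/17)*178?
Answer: -178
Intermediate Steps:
s(A) = -1 (s(A) = 1/(-1) = -1)
s(5/17)*178 = -1*178 = -178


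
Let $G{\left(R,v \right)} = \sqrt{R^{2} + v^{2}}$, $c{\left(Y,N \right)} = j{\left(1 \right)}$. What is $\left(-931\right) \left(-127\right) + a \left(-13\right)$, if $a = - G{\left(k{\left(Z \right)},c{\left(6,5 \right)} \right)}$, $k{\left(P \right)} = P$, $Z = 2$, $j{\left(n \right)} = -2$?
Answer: $118237 + 26 \sqrt{2} \approx 1.1827 \cdot 10^{5}$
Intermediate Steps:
$c{\left(Y,N \right)} = -2$
$a = - 2 \sqrt{2}$ ($a = - \sqrt{2^{2} + \left(-2\right)^{2}} = - \sqrt{4 + 4} = - \sqrt{8} = - 2 \sqrt{2} \approx -2.8284$)
$\left(-931\right) \left(-127\right) + a \left(-13\right) = \left(-931\right) \left(-127\right) + - 2 \sqrt{2} \left(-13\right) = 118237 + 26 \sqrt{2}$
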